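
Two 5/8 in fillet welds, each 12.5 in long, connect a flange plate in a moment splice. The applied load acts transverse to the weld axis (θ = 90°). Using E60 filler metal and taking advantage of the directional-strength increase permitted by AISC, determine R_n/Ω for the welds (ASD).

E60XX → F_EXX = 60 ksi.
t_e = 0.707 × 0.625 = 0.4419 in; A_we = 0.4419 × 25 = 11.05 in².
Directional factor: 1.0 + 0.5 sin^1.5(90°) = 1.5.
F_nw = 0.6 × 60 × 1.5 = 54 ksi.
R_n/Ω = (54 × 11.05) / 2.0 = 298.3 kip.

R_n/Ω ≈ 298 kip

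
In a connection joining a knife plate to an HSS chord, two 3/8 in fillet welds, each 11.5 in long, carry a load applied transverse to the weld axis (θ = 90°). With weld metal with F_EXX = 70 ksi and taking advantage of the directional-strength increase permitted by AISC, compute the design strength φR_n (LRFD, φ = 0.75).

φR_n ≈ 288 kip

t_e = 0.707 × 0.375 = 0.2651 in; A_we = 0.2651 × 23 = 6.098 in².
Directional factor: 1.0 + 0.5 sin^1.5(90°) = 1.5.
F_nw = 0.6 × 70 × 1.5 = 63 ksi.
φR_n = 0.75 × 63 × 6.098 = 288.1 kip.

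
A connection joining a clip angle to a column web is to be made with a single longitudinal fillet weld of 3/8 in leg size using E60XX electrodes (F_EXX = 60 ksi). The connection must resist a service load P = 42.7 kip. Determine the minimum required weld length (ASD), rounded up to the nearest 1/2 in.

Throat t_e = 0.707 × 0.375 = 0.2651 in.
r_n/Ω = (0.6 × 60 × 0.2651) / 2.0 = 4.772 kip/in.
L_req = P / (r_n/Ω) = 42.7 / 4.772 = 8.948 in total.
Round up → use L = 9 in.

L = 9 in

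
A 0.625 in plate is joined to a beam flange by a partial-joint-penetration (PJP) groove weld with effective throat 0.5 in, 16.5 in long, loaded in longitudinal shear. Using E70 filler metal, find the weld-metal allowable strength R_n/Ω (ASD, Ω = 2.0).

E70XX → F_EXX = 70 ksi.
Effective throat (given) t_e = 0.5 in.
A_we = 0.5 × 16.5 = 8.25 in².
F_nw = 0.6 F_EXX = 42 ksi.
R_n/Ω = (42 × 8.25) / 2.0 = 173.2 kip.

R_n/Ω ≈ 173 kip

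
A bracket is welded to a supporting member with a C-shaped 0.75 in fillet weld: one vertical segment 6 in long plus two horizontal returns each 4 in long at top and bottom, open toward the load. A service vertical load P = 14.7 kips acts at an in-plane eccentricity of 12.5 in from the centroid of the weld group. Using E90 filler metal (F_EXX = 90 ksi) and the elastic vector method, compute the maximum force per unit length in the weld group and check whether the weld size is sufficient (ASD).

f_max ≈ 7.42 kip/in; adequate

Total weld length L_w = 14 in. Treat welds as unit-width lines.
Centroid: x̄ = 2×4×2 / 14 = 1.143 in from the vertical weld.
Polar moment about centroid: J = I_x + I_y = [6³/12 + 2×4×3²] + [6×1.143² + 2(4³/12 + 4×0.8571²)] = 114.4 in³.
Direct shear f_v = P/L_w = 14.7 / 14 = 1.05 kip/in (vertical).
Torsion M = P·e = 14.7 × 12.5 = 183.75 kip·in.
Critical point at (x, y) = (2.857, 3) from centroid. f_tx = M·y/J = 4.819 kip/in; f_ty = M·x/J = 4.59 kip/in.
Resultant f_max = √[f_tx² + (f_v + f_ty)²] = √[4.819² + (1.05 + 4.59)²] = 7.419 kip/in.
Capacity per unit length: r_n/Ω = (1/2.0) × 0.6 × 90 × (0.707 × 0.75) = 14.32 kip/in.
7.419 ≤ 14.32 → adequate.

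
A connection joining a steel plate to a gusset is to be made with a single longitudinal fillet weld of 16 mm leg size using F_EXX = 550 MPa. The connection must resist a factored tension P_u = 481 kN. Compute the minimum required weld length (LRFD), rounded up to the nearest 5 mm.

L = 175 mm

Throat t_e = 0.707 × 16 = 11.31 mm.
φr_n = 0.75 × 0.6 × 550 × 11.31 × 10⁻³ = 2.8 kN/mm.
L_req = P_u / φr_n = 481 / 2.8 = 171.8 mm total.
Round up → use L = 175 mm.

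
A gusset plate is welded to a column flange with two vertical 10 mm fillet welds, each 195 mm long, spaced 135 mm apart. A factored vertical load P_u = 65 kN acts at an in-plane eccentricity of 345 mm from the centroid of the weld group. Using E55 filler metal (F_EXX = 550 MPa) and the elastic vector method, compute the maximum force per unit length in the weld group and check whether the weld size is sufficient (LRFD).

Total weld length L_w = 390 mm. Treat welds as unit-width lines.
Polar moment about centroid: J = 2[d³/12 + d(b/2)²] = 2[195³/12 + 195×67.5²] = 3013000 mm³.
Direct shear f_v = P/L_w = 65×10³ / 390 = 166.7 N/mm (vertical).
Torsion M = P·e = 65×10³ × 345 = 22425000 N·mm.
Critical point at (x, y) = (67.5, 97.5) from centroid. f_tx = M·y/J = 725.7 N/mm; f_ty = M·x/J = 502.4 N/mm.
Resultant f_max = √[f_tx² + (f_v + f_ty)²] = √[725.7² + (166.7 + 502.4)²] = 987.1 N/mm.
Capacity per unit length: φr_n = 0.75 × 0.6 × 550 × (0.707 × 10) = 1750 N/mm.
987.1 ≤ 1750 → adequate.

f_max ≈ 987 N/mm; adequate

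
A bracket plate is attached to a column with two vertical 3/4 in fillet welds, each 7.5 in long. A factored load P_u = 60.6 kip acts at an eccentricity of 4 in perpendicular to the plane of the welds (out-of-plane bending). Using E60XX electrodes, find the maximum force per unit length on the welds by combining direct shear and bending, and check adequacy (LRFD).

f_max ≈ 13.5 kip/in; adequate

E60XX → F_EXX = 60 ksi.
L_w = 2 × 7.5 = 15 in; section modulus (unit throat) S = 2 × L²/6 = 18.75 in².
Direct shear f_v = P/L_w = 60.6/15 = 4.04 kip/in.
Moment M = P × e = 60.6 × 4 = 242.4 kip·in; bending f_b = M/S = 12.93 kip/in.
f_max = √(f_v² + f_b²) = √(4.04² + 12.93²) = 13.54 kip/in.
φr_n = 0.75 × 0.6 × 60 × (0.707 × 0.75) = 14.32 kip/in → adequate.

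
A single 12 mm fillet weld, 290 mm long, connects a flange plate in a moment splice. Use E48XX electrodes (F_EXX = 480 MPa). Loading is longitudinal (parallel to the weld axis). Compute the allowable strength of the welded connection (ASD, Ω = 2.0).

R_n/Ω ≈ 354 kN

Effective throat t_e = 0.707 × 12 = 8.484 mm.
Total length L = 290 mm; A_we = 8.484 × 290 = 2460 mm².
F_nw = 0.6 F_EXX = 0.6 × 480 = 288 MPa.
R_n = 288 × 2460 × 10⁻³ = 708.6 kN; R_n/Ω = 708.6/2.0 = 354.3 kN.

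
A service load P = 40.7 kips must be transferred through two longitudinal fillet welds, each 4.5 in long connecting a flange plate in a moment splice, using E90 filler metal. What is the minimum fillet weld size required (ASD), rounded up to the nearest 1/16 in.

E90XX → F_EXX = 90 ksi.
Total weld length L = 9 in.
Required throat t_e = P × Ω / (0.6 F_EXX × L) = 40.7 × 2.0 / (0.6 × 90 × 9) = 0.1675 in.
Required leg w = t_e / 0.707 = 0.2369 in → use 1/4 in.

w = 1/4 in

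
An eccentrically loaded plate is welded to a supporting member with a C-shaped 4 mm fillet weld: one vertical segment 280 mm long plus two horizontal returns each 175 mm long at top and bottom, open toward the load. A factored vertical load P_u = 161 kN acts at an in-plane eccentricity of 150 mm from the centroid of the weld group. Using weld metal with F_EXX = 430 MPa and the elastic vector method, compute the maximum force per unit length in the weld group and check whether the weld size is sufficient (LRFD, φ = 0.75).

Total weld length L_w = 630 mm. Treat welds as unit-width lines.
Centroid: x̄ = 2×175×87.5 / 630 = 48.61 mm from the vertical weld.
Polar moment about centroid: J = I_x + I_y = [280³/12 + 2×175×140²] + [280×48.61² + 2(175³/12 + 175×38.89²)] = 10770000 mm³.
Direct shear f_v = P/L_w = 161×10³ / 630 = 255.6 N/mm (vertical).
Torsion M = P·e = 161×10³ × 150 = 24150000 N·mm.
Critical point at (x, y) = (126.4, 140) from centroid. f_tx = M·y/J = 313.8 N/mm; f_ty = M·x/J = 283.3 N/mm.
Resultant f_max = √[f_tx² + (f_v + f_ty)²] = √[313.8² + (255.6 + 283.3)²] = 623.6 N/mm.
Capacity per unit length: φr_n = 0.75 × 0.6 × 430 × (0.707 × 4) = 547.2 N/mm.
623.6 > 547.2 → NOT adequate.

f_max ≈ 624 N/mm; NOT adequate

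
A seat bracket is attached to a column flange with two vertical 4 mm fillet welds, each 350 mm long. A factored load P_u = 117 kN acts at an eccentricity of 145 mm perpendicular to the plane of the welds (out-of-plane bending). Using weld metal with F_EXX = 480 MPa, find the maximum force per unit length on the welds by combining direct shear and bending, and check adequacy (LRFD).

f_max ≈ 448 N/mm; adequate

L_w = 2 × 350 = 700 mm; section modulus (unit throat) S = 2 × L²/6 = 40830 mm².
Direct shear f_v = P/L_w = 117×10³/700 = 167.1 N/mm.
Moment M = P × e = 117×10³ × 145 = 16965000 N·mm; bending f_b = M/S = 415.5 N/mm.
f_max = √(f_v² + f_b²) = √(167.1² + 415.5²) = 447.8 N/mm.
φr_n = 0.75 × 0.6 × 480 × (0.707 × 4) = 610.8 N/mm → adequate.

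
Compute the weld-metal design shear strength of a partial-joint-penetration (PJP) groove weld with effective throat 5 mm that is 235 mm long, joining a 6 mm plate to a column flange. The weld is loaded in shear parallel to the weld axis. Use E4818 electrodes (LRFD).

φR_n ≈ 254 kN

E48XX → F_EXX = 480 MPa.
Effective throat (given) t_e = 5 mm.
A_we = 5 × 235 = 1175 mm².
F_nw = 0.6 F_EXX = 288 MPa.
φR_n = 0.75 × 288 × 1175 × 10⁻³ = 253.8 kN.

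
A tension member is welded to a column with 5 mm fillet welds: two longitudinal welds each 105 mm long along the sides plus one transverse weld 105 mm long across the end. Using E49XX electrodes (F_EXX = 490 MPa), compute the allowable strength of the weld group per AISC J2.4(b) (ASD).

t_e = 0.707 × 5 = 3.535 mm.
R_nwl = 0.6 × 490 × 3.535 × 210 × 10⁻³ = 218.3 kN (longitudinal, 2 welds).
R_nwt = 0.6 × 490 × 3.535 × 105 × 10⁻³ = 109.1 kN (transverse, base value).
(i) R_nwl + R_nwt = 327.4 kN; (ii) 0.85 R_nwl + 1.5 R_nwt = 349.2 kN.
R_n = max = 349.2 kN [governs: (ii)]; R_n/Ω = 174.6 kN.

R_n/Ω ≈ 175 kN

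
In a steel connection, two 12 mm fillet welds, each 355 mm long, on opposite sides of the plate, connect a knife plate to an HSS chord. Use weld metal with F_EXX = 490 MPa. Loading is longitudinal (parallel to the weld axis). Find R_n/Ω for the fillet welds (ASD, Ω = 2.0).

Effective throat t_e = 0.707 × 12 = 8.484 mm.
Total length L = 710 mm; A_we = 8.484 × 710 = 6024 mm².
F_nw = 0.6 F_EXX = 0.6 × 490 = 294 MPa.
R_n = 294 × 6024 × 10⁻³ = 1771 kN; R_n/Ω = 1771/2.0 = 885.5 kN.

R_n/Ω ≈ 885 kN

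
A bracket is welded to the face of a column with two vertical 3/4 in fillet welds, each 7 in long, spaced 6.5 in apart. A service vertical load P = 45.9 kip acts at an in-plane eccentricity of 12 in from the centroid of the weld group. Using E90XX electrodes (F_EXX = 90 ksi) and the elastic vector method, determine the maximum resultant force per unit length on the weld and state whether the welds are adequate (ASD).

f_max ≈ 15.3 kip/in; NOT adequate

Total weld length L_w = 14 in. Treat welds as unit-width lines.
Polar moment about centroid: J = 2[d³/12 + d(b/2)²] = 2[7³/12 + 7×3.25²] = 205 in³.
Direct shear f_v = P/L_w = 45.9 / 14 = 3.279 kip/in (vertical).
Torsion M = P·e = 45.9 × 12 = 550.8 kip·in.
Critical point at (x, y) = (3.25, 3.5) from centroid. f_tx = M·y/J = 9.402 kip/in; f_ty = M·x/J = 8.73 kip/in.
Resultant f_max = √[f_tx² + (f_v + f_ty)²] = √[9.402² + (3.279 + 8.73)²] = 15.25 kip/in.
Capacity per unit length: r_n/Ω = (1/2.0) × 0.6 × 90 × (0.707 × 0.75) = 14.32 kip/in.
15.25 > 14.32 → NOT adequate.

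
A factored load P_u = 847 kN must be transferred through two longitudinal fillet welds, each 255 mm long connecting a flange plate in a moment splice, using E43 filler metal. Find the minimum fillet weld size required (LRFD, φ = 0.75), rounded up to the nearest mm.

w = 13 mm

E43XX → F_EXX = 430 MPa.
Total weld length L = 510 mm.
Required throat t_e = P_u / (φ × 0.6 F_EXX × L) = 847 / (0.75 × 0.6 × 430 × 510 × 10⁻³) = 8.583 mm.
Required leg w = t_e / 0.707 = 12.14 mm → use 13 mm.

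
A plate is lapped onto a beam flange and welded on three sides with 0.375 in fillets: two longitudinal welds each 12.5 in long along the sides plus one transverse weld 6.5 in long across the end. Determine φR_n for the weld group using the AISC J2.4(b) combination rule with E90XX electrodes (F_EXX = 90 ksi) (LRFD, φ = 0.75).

t_e = 0.707 × 0.375 = 0.2651 in.
R_nwl = 0.6 × 90 × 0.2651 × 25 = 357.9 kip (longitudinal, 2 welds).
R_nwt = 0.6 × 90 × 0.2651 × 6.5 = 93.06 kip (transverse, base value).
(i) R_nwl + R_nwt = 451 kip; (ii) 0.85 R_nwl + 1.5 R_nwt = 443.8 kip.
R_n = max = 451 kip [governs: (i)]; φR_n = 338.2 kip.

φR_n ≈ 338 kip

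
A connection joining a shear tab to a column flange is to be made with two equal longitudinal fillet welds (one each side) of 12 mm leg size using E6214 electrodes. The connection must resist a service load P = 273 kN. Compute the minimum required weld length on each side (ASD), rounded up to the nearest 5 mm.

L = 90 mm on each side

E62XX → F_EXX = 620 MPa.
Throat t_e = 0.707 × 12 = 8.484 mm.
r_n/Ω = (0.6 × 620 × 8.484) / 2.0 = 1578 N/mm = 1.578 kN/mm.
L_req = P / (r_n/Ω) = 273 / 1.578 = 173 mm total.
Per side: 173 / 2 = 86.5 mm.
Round up → use L = 90 mm on each side.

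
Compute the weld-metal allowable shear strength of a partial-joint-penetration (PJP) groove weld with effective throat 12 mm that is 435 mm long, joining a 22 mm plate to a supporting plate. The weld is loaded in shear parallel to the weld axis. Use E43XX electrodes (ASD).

E43XX → F_EXX = 430 MPa.
Effective throat (given) t_e = 12 mm.
A_we = 12 × 435 = 5220 mm².
F_nw = 0.6 F_EXX = 258 MPa.
R_n/Ω = (258 × 5220) / 2.0 × 10⁻³ = 673.4 kN.

R_n/Ω ≈ 673 kN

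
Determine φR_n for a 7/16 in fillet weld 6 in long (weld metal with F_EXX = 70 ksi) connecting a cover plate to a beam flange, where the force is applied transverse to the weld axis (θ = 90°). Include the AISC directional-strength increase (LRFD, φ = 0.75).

φR_n ≈ 87.7 kips

t_e = 0.707 × 0.4375 = 0.3093 in; A_we = 0.3093 × 6 = 1.856 in².
Directional factor: 1.0 + 0.5 sin^1.5(90°) = 1.5.
F_nw = 0.6 × 70 × 1.5 = 63 ksi.
φR_n = 0.75 × 63 × 1.856 = 87.69 kips.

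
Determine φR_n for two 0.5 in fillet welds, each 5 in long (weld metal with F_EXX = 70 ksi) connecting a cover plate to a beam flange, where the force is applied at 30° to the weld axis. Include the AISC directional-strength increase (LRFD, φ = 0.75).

t_e = 0.707 × 0.5 = 0.3535 in; A_we = 0.3535 × 10 = 3.535 in².
Directional factor: 1.0 + 0.5 sin^1.5(30°) = 1.177.
F_nw = 0.6 × 70 × 1.177 = 49.42 ksi.
φR_n = 0.75 × 49.42 × 3.535 = 131 kips.

φR_n ≈ 131 kips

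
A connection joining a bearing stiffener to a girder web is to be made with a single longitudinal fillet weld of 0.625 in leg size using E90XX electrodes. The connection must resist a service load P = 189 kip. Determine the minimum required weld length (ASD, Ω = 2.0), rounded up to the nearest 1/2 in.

E90XX → F_EXX = 90 ksi.
Throat t_e = 0.707 × 0.625 = 0.4419 in.
r_n/Ω = (0.6 × 90 × 0.4419) / 2.0 = 11.93 kip/in.
L_req = P / (r_n/Ω) = 189 / 11.93 = 15.84 in total.
Round up → use L = 16 in.

L = 16 in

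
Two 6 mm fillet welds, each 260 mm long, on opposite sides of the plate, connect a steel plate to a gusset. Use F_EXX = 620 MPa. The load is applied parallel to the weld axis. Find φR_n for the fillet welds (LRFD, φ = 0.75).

φR_n ≈ 615 kN

Effective throat t_e = 0.707 × 6 = 4.242 mm.
Total length L = 520 mm; A_we = 4.242 × 520 = 2206 mm².
F_nw = 0.6 F_EXX = 0.6 × 620 = 372 MPa.
φR_n = 0.75 × 372 × 2206 × 10⁻³ = 615.4 kN.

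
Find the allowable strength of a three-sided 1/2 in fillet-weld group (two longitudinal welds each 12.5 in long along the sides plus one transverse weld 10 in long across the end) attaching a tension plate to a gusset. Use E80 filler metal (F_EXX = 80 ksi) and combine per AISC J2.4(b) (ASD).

R_n/Ω ≈ 308 kip

t_e = 0.707 × 0.5 = 0.3535 in.
R_nwl = 0.6 × 80 × 0.3535 × 25 = 424.2 kip (longitudinal, 2 welds).
R_nwt = 0.6 × 80 × 0.3535 × 10 = 169.7 kip (transverse, base value).
(i) R_nwl + R_nwt = 593.9 kip; (ii) 0.85 R_nwl + 1.5 R_nwt = 615.1 kip.
R_n = max = 615.1 kip [governs: (ii)]; R_n/Ω = 307.5 kip.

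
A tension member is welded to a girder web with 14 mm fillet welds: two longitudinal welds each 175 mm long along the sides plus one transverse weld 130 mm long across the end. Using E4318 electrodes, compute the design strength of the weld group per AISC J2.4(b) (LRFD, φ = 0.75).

E43XX → F_EXX = 430 MPa.
t_e = 0.707 × 14 = 9.898 mm.
R_nwl = 0.6 × 430 × 9.898 × 350 × 10⁻³ = 893.8 kN (longitudinal, 2 welds).
R_nwt = 0.6 × 430 × 9.898 × 130 × 10⁻³ = 332 kN (transverse, base value).
(i) R_nwl + R_nwt = 1226 kN; (ii) 0.85 R_nwl + 1.5 R_nwt = 1258 kN.
R_n = max = 1258 kN [governs: (ii)]; φR_n = 943.3 kN.

φR_n ≈ 943 kN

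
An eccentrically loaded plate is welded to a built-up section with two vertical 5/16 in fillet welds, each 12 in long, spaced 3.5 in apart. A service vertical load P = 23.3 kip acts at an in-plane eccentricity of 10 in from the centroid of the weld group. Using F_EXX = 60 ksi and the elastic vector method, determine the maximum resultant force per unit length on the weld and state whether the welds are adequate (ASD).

f_max ≈ 4.4 kip/in; NOT adequate

Total weld length L_w = 24 in. Treat welds as unit-width lines.
Polar moment about centroid: J = 2[d³/12 + d(b/2)²] = 2[12³/12 + 12×1.75²] = 361.5 in³.
Direct shear f_v = P/L_w = 23.3 / 24 = 0.9708 kip/in (vertical).
Torsion M = P·e = 23.3 × 10 = 233 kip·in.
Critical point at (x, y) = (1.75, 6) from centroid. f_tx = M·y/J = 3.867 kip/in; f_ty = M·x/J = 1.128 kip/in.
Resultant f_max = √[f_tx² + (f_v + f_ty)²] = √[3.867² + (0.9708 + 1.128)²] = 4.4 kip/in.
Capacity per unit length: r_n/Ω = (1/2.0) × 0.6 × 60 × (0.707 × 0.3125) = 3.977 kip/in.
4.4 > 3.977 → NOT adequate.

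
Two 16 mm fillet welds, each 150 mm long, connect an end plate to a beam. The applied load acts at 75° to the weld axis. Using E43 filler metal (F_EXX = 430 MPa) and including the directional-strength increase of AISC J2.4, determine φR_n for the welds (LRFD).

φR_n ≈ 968 kN

t_e = 0.707 × 16 = 11.31 mm; A_we = 11.31 × 300 = 3394 mm².
Directional factor: 1.0 + 0.5 sin^1.5(75°) = 1.475.
F_nw = 0.6 × 430 × 1.475 = 380.5 MPa.
φR_n = 0.75 × 380.5 × 3394 × 10⁻³ = 968.4 kN.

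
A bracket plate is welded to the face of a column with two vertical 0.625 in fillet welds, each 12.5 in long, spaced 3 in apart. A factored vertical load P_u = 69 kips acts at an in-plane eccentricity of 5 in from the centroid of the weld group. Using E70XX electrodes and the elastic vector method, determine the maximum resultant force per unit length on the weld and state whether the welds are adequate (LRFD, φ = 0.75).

E70XX → F_EXX = 70 ksi.
Total weld length L_w = 25 in. Treat welds as unit-width lines.
Polar moment about centroid: J = 2[d³/12 + d(b/2)²] = 2[12.5³/12 + 12.5×1.5²] = 381.8 in³.
Direct shear f_v = P/L_w = 69 / 25 = 2.76 kip/in (vertical).
Torsion M = P·e = 69 × 5 = 345 kip·in.
Critical point at (x, y) = (1.5, 6.25) from centroid. f_tx = M·y/J = 5.648 kip/in; f_ty = M·x/J = 1.356 kip/in.
Resultant f_max = √[f_tx² + (f_v + f_ty)²] = √[5.648² + (2.76 + 1.356)²] = 6.988 kip/in.
Capacity per unit length: φr_n = 0.75 × 0.6 × 70 × (0.707 × 0.625) = 13.92 kip/in.
6.988 ≤ 13.92 → adequate.

f_max ≈ 6.99 kip/in; adequate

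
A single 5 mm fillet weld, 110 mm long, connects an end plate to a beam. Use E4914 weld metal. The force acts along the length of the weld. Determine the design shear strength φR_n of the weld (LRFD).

φR_n ≈ 85.7 kN

E49XX → F_EXX = 490 MPa.
Effective throat t_e = 0.707 × 5 = 3.535 mm.
Total length L = 110 mm; A_we = 3.535 × 110 = 388.8 mm².
F_nw = 0.6 F_EXX = 0.6 × 490 = 294 MPa.
φR_n = 0.75 × 294 × 388.8 × 10⁻³ = 85.74 kN.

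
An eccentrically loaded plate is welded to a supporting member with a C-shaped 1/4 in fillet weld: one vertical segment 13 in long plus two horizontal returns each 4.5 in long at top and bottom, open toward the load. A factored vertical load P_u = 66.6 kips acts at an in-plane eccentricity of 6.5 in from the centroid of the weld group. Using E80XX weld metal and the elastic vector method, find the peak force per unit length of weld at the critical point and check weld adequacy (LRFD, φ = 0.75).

E80XX → F_EXX = 80 ksi.
Total weld length L_w = 22 in. Treat welds as unit-width lines.
Centroid: x̄ = 2×4.5×2.25 / 22 = 0.9205 in from the vertical weld.
Polar moment about centroid: J = I_x + I_y = [13³/12 + 2×4.5×6.5²] + [13×0.9205² + 2(4.5³/12 + 4.5×1.33²)] = 605.4 in³.
Direct shear f_v = P/L_w = 66.6 / 22 = 3.027 kip/in (vertical).
Torsion M = P·e = 66.6 × 6.5 = 432.9 kip·in.
Critical point at (x, y) = (3.58, 6.5) from centroid. f_tx = M·y/J = 4.648 kip/in; f_ty = M·x/J = 2.559 kip/in.
Resultant f_max = √[f_tx² + (f_v + f_ty)²] = √[4.648² + (3.027 + 2.559)²] = 7.267 kip/in.
Capacity per unit length: φr_n = 0.75 × 0.6 × 80 × (0.707 × 0.25) = 6.363 kip/in.
7.267 > 6.363 → NOT adequate.

f_max ≈ 7.27 kip/in; NOT adequate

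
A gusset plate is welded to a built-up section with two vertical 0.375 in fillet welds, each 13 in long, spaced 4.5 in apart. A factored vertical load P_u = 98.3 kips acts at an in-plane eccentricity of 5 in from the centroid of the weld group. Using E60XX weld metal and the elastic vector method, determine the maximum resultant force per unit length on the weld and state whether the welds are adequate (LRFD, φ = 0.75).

f_max ≈ 8.79 kip/in; NOT adequate

E60XX → F_EXX = 60 ksi.
Total weld length L_w = 26 in. Treat welds as unit-width lines.
Polar moment about centroid: J = 2[d³/12 + d(b/2)²] = 2[13³/12 + 13×2.25²] = 497.8 in³.
Direct shear f_v = P/L_w = 98.3 / 26 = 3.781 kip/in (vertical).
Torsion M = P·e = 98.3 × 5 = 491.5 kip·in.
Critical point at (x, y) = (2.25, 6.5) from centroid. f_tx = M·y/J = 6.418 kip/in; f_ty = M·x/J = 2.222 kip/in.
Resultant f_max = √[f_tx² + (f_v + f_ty)²] = √[6.418² + (3.781 + 2.222)²] = 8.787 kip/in.
Capacity per unit length: φr_n = 0.75 × 0.6 × 60 × (0.707 × 0.375) = 7.158 kip/in.
8.787 > 7.158 → NOT adequate.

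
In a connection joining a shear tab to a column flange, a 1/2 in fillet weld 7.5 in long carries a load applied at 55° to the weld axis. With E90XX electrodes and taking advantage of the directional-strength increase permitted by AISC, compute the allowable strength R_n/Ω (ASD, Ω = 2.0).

E90XX → F_EXX = 90 ksi.
t_e = 0.707 × 0.5 = 0.3535 in; A_we = 0.3535 × 7.5 = 2.651 in².
Directional factor: 1.0 + 0.5 sin^1.5(55°) = 1.371.
F_nw = 0.6 × 90 × 1.371 = 74.02 ksi.
R_n/Ω = (74.02 × 2.651) / 2.0 = 98.12 kips.

R_n/Ω ≈ 98.1 kips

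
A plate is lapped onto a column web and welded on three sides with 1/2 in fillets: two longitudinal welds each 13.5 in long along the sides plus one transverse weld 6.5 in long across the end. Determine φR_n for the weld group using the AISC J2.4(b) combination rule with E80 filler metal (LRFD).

E80XX → F_EXX = 80 ksi.
t_e = 0.707 × 0.5 = 0.3535 in.
R_nwl = 0.6 × 80 × 0.3535 × 27 = 458.1 kip (longitudinal, 2 welds).
R_nwt = 0.6 × 80 × 0.3535 × 6.5 = 110.3 kip (transverse, base value).
(i) R_nwl + R_nwt = 568.4 kip; (ii) 0.85 R_nwl + 1.5 R_nwt = 554.9 kip.
R_n = max = 568.4 kip [governs: (i)]; φR_n = 426.3 kip.

φR_n ≈ 426 kip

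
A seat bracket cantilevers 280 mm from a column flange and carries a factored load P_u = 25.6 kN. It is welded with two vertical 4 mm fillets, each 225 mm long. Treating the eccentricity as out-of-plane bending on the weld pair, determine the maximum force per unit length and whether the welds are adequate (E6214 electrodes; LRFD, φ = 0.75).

E62XX → F_EXX = 620 MPa.
L_w = 2 × 225 = 450 mm; section modulus (unit throat) S = 2 × L²/6 = 16880 mm².
Direct shear f_v = P/L_w = 25.6×10³/450 = 56.89 N/mm.
Moment M = P × e = 25.6×10³ × 280 = 7168000 N·mm; bending f_b = M/S = 424.8 N/mm.
f_max = √(f_v² + f_b²) = √(56.89² + 424.8²) = 428.6 N/mm.
φr_n = 0.75 × 0.6 × 620 × (0.707 × 4) = 789 N/mm → adequate.

f_max ≈ 429 N/mm; adequate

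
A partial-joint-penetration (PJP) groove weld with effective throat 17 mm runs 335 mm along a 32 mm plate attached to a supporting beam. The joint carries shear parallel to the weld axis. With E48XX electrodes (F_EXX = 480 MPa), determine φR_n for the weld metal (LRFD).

Effective throat (given) t_e = 17 mm.
A_we = 17 × 335 = 5695 mm².
F_nw = 0.6 F_EXX = 288 MPa.
φR_n = 0.75 × 288 × 5695 × 10⁻³ = 1230 kN.

φR_n ≈ 1230 kN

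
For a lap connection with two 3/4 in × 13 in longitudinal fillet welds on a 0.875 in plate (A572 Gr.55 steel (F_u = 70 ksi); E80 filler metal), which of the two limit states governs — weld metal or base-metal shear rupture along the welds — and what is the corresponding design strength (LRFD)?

E80XX → F_EXX = 80 ksi.
t_e = 0.707 × 0.75 = 0.5302 in; L = 26 in.
Weld metal: φR_n = 0.75 × 0.6 × 80 × 0.5302 × 26 = 496.3 kip.
Base metal (shear rupture): φR_n = 0.75 × 0.6 × 70 × 0.875 × 26 = 716.6 kip.
Governing: weld metal.

φR_n ≈ 496 kip (weld metal governs)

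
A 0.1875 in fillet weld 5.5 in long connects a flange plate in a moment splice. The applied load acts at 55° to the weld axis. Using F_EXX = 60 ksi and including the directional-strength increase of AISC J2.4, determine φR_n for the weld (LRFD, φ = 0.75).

t_e = 0.707 × 0.1875 = 0.1326 in; A_we = 0.1326 × 5.5 = 0.7291 in².
Directional factor: 1.0 + 0.5 sin^1.5(55°) = 1.371.
F_nw = 0.6 × 60 × 1.371 = 49.35 ksi.
φR_n = 0.75 × 49.35 × 0.7291 = 26.98 kip.

φR_n ≈ 27 kip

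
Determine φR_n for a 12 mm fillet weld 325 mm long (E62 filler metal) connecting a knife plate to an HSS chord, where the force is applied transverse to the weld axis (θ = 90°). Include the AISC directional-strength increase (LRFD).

E62XX → F_EXX = 620 MPa.
t_e = 0.707 × 12 = 8.484 mm; A_we = 8.484 × 325 = 2757 mm².
Directional factor: 1.0 + 0.5 sin^1.5(90°) = 1.5.
F_nw = 0.6 × 620 × 1.5 = 558 MPa.
φR_n = 0.75 × 558 × 2757 × 10⁻³ = 1154 kN.

φR_n ≈ 1150 kN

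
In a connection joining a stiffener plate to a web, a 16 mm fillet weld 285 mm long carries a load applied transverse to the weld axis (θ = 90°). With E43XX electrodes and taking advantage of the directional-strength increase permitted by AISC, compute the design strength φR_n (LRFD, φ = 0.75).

E43XX → F_EXX = 430 MPa.
t_e = 0.707 × 16 = 11.31 mm; A_we = 11.31 × 285 = 3224 mm².
Directional factor: 1.0 + 0.5 sin^1.5(90°) = 1.5.
F_nw = 0.6 × 430 × 1.5 = 387 MPa.
φR_n = 0.75 × 387 × 3224 × 10⁻³ = 935.7 kN.

φR_n ≈ 936 kN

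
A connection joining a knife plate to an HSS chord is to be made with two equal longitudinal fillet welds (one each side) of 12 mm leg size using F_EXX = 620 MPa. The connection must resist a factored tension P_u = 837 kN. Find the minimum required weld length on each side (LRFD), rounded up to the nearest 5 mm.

L = 180 mm on each side

Throat t_e = 0.707 × 12 = 8.484 mm.
φr_n = 0.75 × 0.6 × 620 × 8.484 × 10⁻³ = 2.367 kN/mm.
L_req = P_u / φr_n = 837 / 2.367 = 353.6 mm total.
Per side: 353.6 / 2 = 176.8 mm.
Round up → use L = 180 mm on each side.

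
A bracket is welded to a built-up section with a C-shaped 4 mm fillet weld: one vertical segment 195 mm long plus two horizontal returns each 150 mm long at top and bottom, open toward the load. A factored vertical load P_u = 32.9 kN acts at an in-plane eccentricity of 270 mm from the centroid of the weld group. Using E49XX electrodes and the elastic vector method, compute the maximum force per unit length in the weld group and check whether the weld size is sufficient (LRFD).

f_max ≈ 322 N/mm; adequate

E49XX → F_EXX = 490 MPa.
Total weld length L_w = 495 mm. Treat welds as unit-width lines.
Centroid: x̄ = 2×150×75 / 495 = 45.45 mm from the vertical weld.
Polar moment about centroid: J = I_x + I_y = [195³/12 + 2×150×97.5²] + [195×45.45² + 2(150³/12 + 150×29.55²)] = 4697000 mm³.
Direct shear f_v = P/L_w = 32.9×10³ / 495 = 66.46 N/mm (vertical).
Torsion M = P·e = 32.9×10³ × 270 = 8883000 N·mm.
Critical point at (x, y) = (104.5, 97.5) from centroid. f_tx = M·y/J = 184.4 N/mm; f_ty = M·x/J = 197.7 N/mm.
Resultant f_max = √[f_tx² + (f_v + f_ty)²] = √[184.4² + (66.46 + 197.7)²] = 322.2 N/mm.
Capacity per unit length: φr_n = 0.75 × 0.6 × 490 × (0.707 × 4) = 623.6 N/mm.
322.2 ≤ 623.6 → adequate.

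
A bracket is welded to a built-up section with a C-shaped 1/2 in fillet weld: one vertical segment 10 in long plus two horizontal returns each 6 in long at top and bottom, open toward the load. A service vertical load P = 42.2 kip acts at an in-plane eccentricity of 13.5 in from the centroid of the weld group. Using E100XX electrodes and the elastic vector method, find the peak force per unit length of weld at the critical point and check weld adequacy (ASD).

E100XX → F_EXX = 100 ksi.
Total weld length L_w = 22 in. Treat welds as unit-width lines.
Centroid: x̄ = 2×6×3 / 22 = 1.636 in from the vertical weld.
Polar moment about centroid: J = I_x + I_y = [10³/12 + 2×6×5²] + [10×1.636² + 2(6³/12 + 6×1.364²)] = 468.4 in³.
Direct shear f_v = P/L_w = 42.2 / 22 = 1.918 kip/in (vertical).
Torsion M = P·e = 42.2 × 13.5 = 569.7 kip·in.
Critical point at (x, y) = (4.364, 5) from centroid. f_tx = M·y/J = 6.081 kip/in; f_ty = M·x/J = 5.307 kip/in.
Resultant f_max = √[f_tx² + (f_v + f_ty)²] = √[6.081² + (1.918 + 5.307)²] = 9.444 kip/in.
Capacity per unit length: r_n/Ω = (1/2.0) × 0.6 × 100 × (0.707 × 0.5) = 10.6 kip/in.
9.444 ≤ 10.6 → adequate.

f_max ≈ 9.44 kip/in; adequate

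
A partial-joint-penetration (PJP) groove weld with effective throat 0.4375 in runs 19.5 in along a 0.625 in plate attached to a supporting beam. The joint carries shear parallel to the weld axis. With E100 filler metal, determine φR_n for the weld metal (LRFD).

E100XX → F_EXX = 100 ksi.
Effective throat (given) t_e = 0.4375 in.
A_we = 0.4375 × 19.5 = 8.531 in².
F_nw = 0.6 F_EXX = 60 ksi.
φR_n = 0.75 × 60 × 8.531 = 383.9 kip.

φR_n ≈ 384 kip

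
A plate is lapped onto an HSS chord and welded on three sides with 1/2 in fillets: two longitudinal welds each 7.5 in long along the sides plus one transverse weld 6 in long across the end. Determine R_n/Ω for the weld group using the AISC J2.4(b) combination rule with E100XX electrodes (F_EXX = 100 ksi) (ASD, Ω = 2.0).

t_e = 0.707 × 0.5 = 0.3535 in.
R_nwl = 0.6 × 100 × 0.3535 × 15 = 318.1 kips (longitudinal, 2 welds).
R_nwt = 0.6 × 100 × 0.3535 × 6 = 127.3 kips (transverse, base value).
(i) R_nwl + R_nwt = 445.4 kips; (ii) 0.85 R_nwl + 1.5 R_nwt = 461.3 kips.
R_n = max = 461.3 kips [governs: (ii)]; R_n/Ω = 230.7 kips.

R_n/Ω ≈ 231 kips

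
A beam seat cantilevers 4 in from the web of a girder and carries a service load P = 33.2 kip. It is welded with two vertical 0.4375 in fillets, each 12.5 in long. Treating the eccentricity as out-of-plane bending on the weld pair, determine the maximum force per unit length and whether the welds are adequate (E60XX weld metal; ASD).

E60XX → F_EXX = 60 ksi.
L_w = 2 × 12.5 = 25 in; section modulus (unit throat) S = 2 × L²/6 = 52.08 in².
Direct shear f_v = P/L_w = 33.2/25 = 1.328 kip/in.
Moment M = P × e = 33.2 × 4 = 132.8 kip·in; bending f_b = M/S = 2.55 kip/in.
f_max = √(f_v² + f_b²) = √(1.328² + 2.55²) = 2.875 kip/in.
r_n/Ω = (1/2.0) × 0.6 × 60 × (0.707 × 0.4375) = 5.568 kip/in → adequate.

f_max ≈ 2.87 kip/in; adequate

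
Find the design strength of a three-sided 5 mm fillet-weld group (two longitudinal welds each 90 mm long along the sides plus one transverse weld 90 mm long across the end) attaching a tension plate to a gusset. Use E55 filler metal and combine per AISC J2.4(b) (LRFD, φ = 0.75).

φR_n ≈ 252 kN

E55XX → F_EXX = 550 MPa.
t_e = 0.707 × 5 = 3.535 mm.
R_nwl = 0.6 × 550 × 3.535 × 180 × 10⁻³ = 210 kN (longitudinal, 2 welds).
R_nwt = 0.6 × 550 × 3.535 × 90 × 10⁻³ = 105 kN (transverse, base value).
(i) R_nwl + R_nwt = 315 kN; (ii) 0.85 R_nwl + 1.5 R_nwt = 336 kN.
R_n = max = 336 kN [governs: (ii)]; φR_n = 252 kN.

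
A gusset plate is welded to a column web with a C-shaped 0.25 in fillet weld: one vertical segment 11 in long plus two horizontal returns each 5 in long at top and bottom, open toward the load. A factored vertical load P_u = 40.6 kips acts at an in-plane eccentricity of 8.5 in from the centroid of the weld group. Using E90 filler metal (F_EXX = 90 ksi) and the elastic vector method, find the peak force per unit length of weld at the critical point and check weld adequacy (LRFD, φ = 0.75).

f_max ≈ 6.25 kip/in; adequate

Total weld length L_w = 21 in. Treat welds as unit-width lines.
Centroid: x̄ = 2×5×2.5 / 21 = 1.19 in from the vertical weld.
Polar moment about centroid: J = I_x + I_y = [11³/12 + 2×5×5.5²] + [11×1.19² + 2(5³/12 + 5×1.31²)] = 467 in³.
Direct shear f_v = P/L_w = 40.6 / 21 = 1.933 kip/in (vertical).
Torsion M = P·e = 40.6 × 8.5 = 345.1 kip·in.
Critical point at (x, y) = (3.81, 5.5) from centroid. f_tx = M·y/J = 4.064 kip/in; f_ty = M·x/J = 2.815 kip/in.
Resultant f_max = √[f_tx² + (f_v + f_ty)²] = √[4.064² + (1.933 + 2.815)²] = 6.25 kip/in.
Capacity per unit length: φr_n = 0.75 × 0.6 × 90 × (0.707 × 0.25) = 7.158 kip/in.
6.25 ≤ 7.158 → adequate.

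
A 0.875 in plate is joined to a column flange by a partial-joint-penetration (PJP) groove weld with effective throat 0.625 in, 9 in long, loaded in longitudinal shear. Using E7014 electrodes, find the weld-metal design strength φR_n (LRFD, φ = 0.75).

E70XX → F_EXX = 70 ksi.
Effective throat (given) t_e = 0.625 in.
A_we = 0.625 × 9 = 5.625 in².
F_nw = 0.6 F_EXX = 42 ksi.
φR_n = 0.75 × 42 × 5.625 = 177.2 kips.

φR_n ≈ 177 kips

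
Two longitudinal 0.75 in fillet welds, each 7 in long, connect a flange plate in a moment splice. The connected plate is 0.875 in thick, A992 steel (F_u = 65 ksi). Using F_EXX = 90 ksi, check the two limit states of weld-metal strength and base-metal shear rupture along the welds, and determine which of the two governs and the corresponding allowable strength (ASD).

t_e = 0.707 × 0.75 = 0.5302 in; L = 14 in.
Weld metal: R_n/Ω = (1/2.0) × 0.6 × 90 × 0.5302 × 14 = 200.4 kips.
Base metal (shear rupture): R_n/Ω = (1/2.0) × 0.6 × 65 × 0.875 × 14 = 238.9 kips.
Governing: weld metal.

R_n/Ω ≈ 200 kips (weld metal governs)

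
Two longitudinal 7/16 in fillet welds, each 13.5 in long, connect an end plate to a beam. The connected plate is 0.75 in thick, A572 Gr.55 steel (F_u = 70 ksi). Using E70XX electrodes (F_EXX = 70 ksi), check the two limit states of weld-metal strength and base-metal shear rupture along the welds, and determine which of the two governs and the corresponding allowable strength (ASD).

R_n/Ω ≈ 175 kips (weld metal governs)

t_e = 0.707 × 0.4375 = 0.3093 in; L = 27 in.
Weld metal: R_n/Ω = (1/2.0) × 0.6 × 70 × 0.3093 × 27 = 175.4 kips.
Base metal (shear rupture): R_n/Ω = (1/2.0) × 0.6 × 70 × 0.75 × 27 = 425.2 kips.
Governing: weld metal.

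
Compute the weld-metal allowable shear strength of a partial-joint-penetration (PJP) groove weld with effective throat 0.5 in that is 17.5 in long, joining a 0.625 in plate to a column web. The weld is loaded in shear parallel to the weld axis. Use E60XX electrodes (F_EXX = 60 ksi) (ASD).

Effective throat (given) t_e = 0.5 in.
A_we = 0.5 × 17.5 = 8.75 in².
F_nw = 0.6 F_EXX = 36 ksi.
R_n/Ω = (36 × 8.75) / 2.0 = 157.5 kip.

R_n/Ω ≈ 158 kip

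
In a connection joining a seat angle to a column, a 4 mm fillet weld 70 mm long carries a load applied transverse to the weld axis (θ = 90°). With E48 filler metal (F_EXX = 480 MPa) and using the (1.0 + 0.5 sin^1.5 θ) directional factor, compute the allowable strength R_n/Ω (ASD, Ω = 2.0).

R_n/Ω ≈ 42.8 kN

t_e = 0.707 × 4 = 2.828 mm; A_we = 2.828 × 70 = 198 mm².
Directional factor: 1.0 + 0.5 sin^1.5(90°) = 1.5.
F_nw = 0.6 × 480 × 1.5 = 432 MPa.
R_n/Ω = (432 × 198) / 2.0 × 10⁻³ = 42.76 kN.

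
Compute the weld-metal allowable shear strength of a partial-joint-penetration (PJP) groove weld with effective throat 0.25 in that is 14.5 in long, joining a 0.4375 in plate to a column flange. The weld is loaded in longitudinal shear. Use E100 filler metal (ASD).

R_n/Ω ≈ 109 kips

E100XX → F_EXX = 100 ksi.
Effective throat (given) t_e = 0.25 in.
A_we = 0.25 × 14.5 = 3.625 in².
F_nw = 0.6 F_EXX = 60 ksi.
R_n/Ω = (60 × 3.625) / 2.0 = 108.8 kips.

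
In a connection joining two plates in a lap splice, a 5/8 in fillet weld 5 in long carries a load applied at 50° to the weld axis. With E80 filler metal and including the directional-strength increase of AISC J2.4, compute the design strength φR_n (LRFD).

φR_n ≈ 106 kip

E80XX → F_EXX = 80 ksi.
t_e = 0.707 × 0.625 = 0.4419 in; A_we = 0.4419 × 5 = 2.209 in².
Directional factor: 1.0 + 0.5 sin^1.5(50°) = 1.335.
F_nw = 0.6 × 80 × 1.335 = 64.09 ksi.
φR_n = 0.75 × 64.09 × 2.209 = 106.2 kip.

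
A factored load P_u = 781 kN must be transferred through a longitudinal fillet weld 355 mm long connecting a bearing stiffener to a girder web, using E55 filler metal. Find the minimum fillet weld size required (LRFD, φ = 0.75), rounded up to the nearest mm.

E55XX → F_EXX = 550 MPa.
Total weld length L = 355 mm.
Required throat t_e = P_u / (φ × 0.6 F_EXX × L) = 781 / (0.75 × 0.6 × 550 × 355 × 10⁻³) = 8.889 mm.
Required leg w = t_e / 0.707 = 12.57 mm → use 13 mm.

w = 13 mm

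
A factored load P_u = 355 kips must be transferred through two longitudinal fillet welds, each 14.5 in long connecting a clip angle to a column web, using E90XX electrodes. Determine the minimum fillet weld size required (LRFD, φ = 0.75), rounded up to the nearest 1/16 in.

w = 7/16 in

E90XX → F_EXX = 90 ksi.
Total weld length L = 29 in.
Required throat t_e = P_u / (φ × 0.6 F_EXX × L) = 355 / (0.75 × 0.6 × 90 × 29) = 0.3023 in.
Required leg w = t_e / 0.707 = 0.4275 in → use 7/16 in.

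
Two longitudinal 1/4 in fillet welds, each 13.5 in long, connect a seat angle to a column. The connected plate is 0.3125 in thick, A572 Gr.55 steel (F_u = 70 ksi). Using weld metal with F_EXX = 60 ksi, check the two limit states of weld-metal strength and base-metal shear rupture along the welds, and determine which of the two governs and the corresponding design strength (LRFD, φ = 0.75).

φR_n ≈ 129 kip (weld metal governs)

t_e = 0.707 × 0.25 = 0.1767 in; L = 27 in.
Weld metal: φR_n = 0.75 × 0.6 × 60 × 0.1767 × 27 = 128.9 kip.
Base metal (shear rupture): φR_n = 0.75 × 0.6 × 70 × 0.3125 × 27 = 265.8 kip.
Governing: weld metal.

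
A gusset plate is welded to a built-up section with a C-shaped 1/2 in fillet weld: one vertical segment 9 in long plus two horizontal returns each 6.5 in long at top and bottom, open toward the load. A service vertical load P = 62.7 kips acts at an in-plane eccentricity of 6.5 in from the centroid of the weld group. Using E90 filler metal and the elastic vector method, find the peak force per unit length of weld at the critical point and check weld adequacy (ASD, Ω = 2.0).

E90XX → F_EXX = 90 ksi.
Total weld length L_w = 22 in. Treat welds as unit-width lines.
Centroid: x̄ = 2×6.5×3.25 / 22 = 1.92 in from the vertical weld.
Polar moment about centroid: J = I_x + I_y = [9³/12 + 2×6.5×4.5²] + [9×1.92² + 2(6.5³/12 + 6.5×1.33²)] = 425.9 in³.
Direct shear f_v = P/L_w = 62.7 / 22 = 2.85 kip/in (vertical).
Torsion M = P·e = 62.7 × 6.5 = 407.55 kip·in.
Critical point at (x, y) = (4.58, 4.5) from centroid. f_tx = M·y/J = 4.306 kip/in; f_ty = M·x/J = 4.382 kip/in.
Resultant f_max = √[f_tx² + (f_v + f_ty)²] = √[4.306² + (2.85 + 4.382)²] = 8.416 kip/in.
Capacity per unit length: r_n/Ω = (1/2.0) × 0.6 × 90 × (0.707 × 0.5) = 9.544 kip/in.
8.416 ≤ 9.544 → adequate.

f_max ≈ 8.42 kip/in; adequate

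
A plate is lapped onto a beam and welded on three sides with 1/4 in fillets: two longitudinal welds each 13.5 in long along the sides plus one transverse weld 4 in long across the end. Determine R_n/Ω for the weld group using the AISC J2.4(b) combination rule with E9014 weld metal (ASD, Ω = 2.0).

R_n/Ω ≈ 148 kip

E90XX → F_EXX = 90 ksi.
t_e = 0.707 × 0.25 = 0.1767 in.
R_nwl = 0.6 × 90 × 0.1767 × 27 = 257.7 kip (longitudinal, 2 welds).
R_nwt = 0.6 × 90 × 0.1767 × 4 = 38.18 kip (transverse, base value).
(i) R_nwl + R_nwt = 295.9 kip; (ii) 0.85 R_nwl + 1.5 R_nwt = 276.3 kip.
R_n = max = 295.9 kip [governs: (i)]; R_n/Ω = 147.9 kip.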